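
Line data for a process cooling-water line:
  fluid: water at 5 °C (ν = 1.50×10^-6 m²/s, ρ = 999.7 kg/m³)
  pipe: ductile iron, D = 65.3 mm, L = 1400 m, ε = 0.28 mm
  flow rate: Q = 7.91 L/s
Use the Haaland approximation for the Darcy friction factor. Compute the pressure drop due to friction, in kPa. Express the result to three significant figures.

V = 4Q/(πD²) = 4·0.00791/(π·0.0653²) = 2.362 m/s
Re = VD/ν = 2.362·0.0653/1.50×10^-6 = 1.03×10^5 → turbulent
ε/D = 0.28/65.3 = 0.00429
Haaland: f = 0.02997
h_f = f(L/D)V²/(2g) = 0.02997·(1400/0.0653)·2.362²/(2·9.81) = 182.7 m
Δp = ρg·h_f = 999.7·9.81·182.7 = 1792 kPa

Δp ≈ 1790 kPa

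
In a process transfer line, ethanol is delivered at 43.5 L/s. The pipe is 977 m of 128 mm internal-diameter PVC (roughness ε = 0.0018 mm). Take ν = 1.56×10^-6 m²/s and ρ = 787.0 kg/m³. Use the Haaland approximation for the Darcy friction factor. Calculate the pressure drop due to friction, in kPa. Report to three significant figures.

V = 4Q/(πD²) = 4·0.0435/(π·0.128²) = 3.380 m/s
Re = VD/ν = 3.380·0.128/1.56×10^-6 = 2.77×10^5 → turbulent
ε/D = 0.0018/128 = 1.41×10^-5
Haaland: f = 0.01466
h_f = f(L/D)V²/(2g) = 0.01466·(977/0.128)·3.380²/(2·9.81) = 65.19 m
Δp = ρg·h_f = 787.0·9.81·65.19 = 503.3 kPa

Δp ≈ 503 kPa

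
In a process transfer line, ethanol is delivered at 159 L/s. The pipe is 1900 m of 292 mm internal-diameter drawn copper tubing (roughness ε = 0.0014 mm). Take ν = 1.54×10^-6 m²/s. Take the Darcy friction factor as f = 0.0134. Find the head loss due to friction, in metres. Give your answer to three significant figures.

h_f ≈ 25.1 m

V = 4Q/(πD²) = 4·0.159/(π·0.292²) = 2.374 m/s
h_f = f(L/D)V²/(2g) = 0.01340·(1900/0.292)·2.374²/(2·9.81) = 25.05 m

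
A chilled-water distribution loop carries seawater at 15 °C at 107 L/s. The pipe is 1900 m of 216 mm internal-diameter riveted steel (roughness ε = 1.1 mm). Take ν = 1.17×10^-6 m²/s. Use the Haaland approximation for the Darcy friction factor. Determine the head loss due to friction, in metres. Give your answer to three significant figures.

V = 4Q/(πD²) = 4·0.107/(π·0.216²) = 2.920 m/s
Re = VD/ν = 2.920·0.216/1.17×10^-6 = 5.39×10^5 → turbulent
ε/D = 1.1/216 = 0.00509
Haaland: f = 0.03076
h_f = f(L/D)V²/(2g) = 0.03076·(1900/0.216)·2.920²/(2·9.81) = 117.6 m

h_f ≈ 118 m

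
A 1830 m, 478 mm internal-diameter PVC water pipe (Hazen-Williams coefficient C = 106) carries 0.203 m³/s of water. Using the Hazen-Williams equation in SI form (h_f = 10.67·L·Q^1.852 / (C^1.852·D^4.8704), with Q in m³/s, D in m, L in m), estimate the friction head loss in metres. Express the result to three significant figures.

h_f ≈ 6.58 m

h_f = 10.67·1830·0.203^1.852 / (106^1.852·0.478^4.8704) = 6.585 m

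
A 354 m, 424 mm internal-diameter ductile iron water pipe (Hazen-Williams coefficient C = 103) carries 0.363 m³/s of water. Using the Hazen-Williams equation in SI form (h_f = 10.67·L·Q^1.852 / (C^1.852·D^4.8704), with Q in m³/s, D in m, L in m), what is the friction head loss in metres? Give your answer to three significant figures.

h_f ≈ 7.07 m

h_f = 10.67·354·0.363^1.852 / (103^1.852·0.424^4.8704) = 7.067 m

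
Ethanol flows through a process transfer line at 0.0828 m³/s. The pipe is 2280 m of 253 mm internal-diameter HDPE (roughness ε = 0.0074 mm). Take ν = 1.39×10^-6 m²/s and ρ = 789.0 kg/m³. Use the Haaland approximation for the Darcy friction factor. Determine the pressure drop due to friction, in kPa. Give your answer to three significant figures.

V = 4Q/(πD²) = 4·0.0828/(π·0.253²) = 1.647 m/s
Re = VD/ν = 1.647·0.253/1.39×10^-6 = 3.00×10^5 → turbulent
ε/D = 0.0074/253 = 2.92×10^-5
Haaland: f = 0.01459
h_f = f(L/D)V²/(2g) = 0.01459·(2280/0.253)·1.647²/(2·9.81) = 18.18 m
Δp = ρg·h_f = 789.0·9.81·18.18 = 140.7 kPa

Δp ≈ 141 kPa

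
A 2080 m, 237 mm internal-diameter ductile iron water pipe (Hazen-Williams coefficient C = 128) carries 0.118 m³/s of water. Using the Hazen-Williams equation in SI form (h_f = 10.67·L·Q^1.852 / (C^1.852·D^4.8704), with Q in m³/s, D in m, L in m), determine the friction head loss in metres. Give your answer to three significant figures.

h_f = 10.67·2080·0.118^1.852 / (128^1.852·0.237^4.8704) = 58.89 m

h_f ≈ 58.9 m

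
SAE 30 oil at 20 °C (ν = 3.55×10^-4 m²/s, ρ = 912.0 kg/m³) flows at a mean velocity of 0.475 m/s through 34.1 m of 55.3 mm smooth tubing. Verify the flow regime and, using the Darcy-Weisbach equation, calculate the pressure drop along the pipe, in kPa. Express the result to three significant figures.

Re = VD/ν = 0.475·0.05530/3.55×10^-4 = 74.0 → laminar (Re < 2300)
f = 64/Re = 0.8649
h_f = f(L/D)V²/(2g) = 0.8649·(34.1/0.05530)·0.475²/(2·9.81) = 6.133 m
Δp = ρg·h_f = 912.0·9.81·6.133 = 54.87 kPa

Δp ≈ 54.9 kPa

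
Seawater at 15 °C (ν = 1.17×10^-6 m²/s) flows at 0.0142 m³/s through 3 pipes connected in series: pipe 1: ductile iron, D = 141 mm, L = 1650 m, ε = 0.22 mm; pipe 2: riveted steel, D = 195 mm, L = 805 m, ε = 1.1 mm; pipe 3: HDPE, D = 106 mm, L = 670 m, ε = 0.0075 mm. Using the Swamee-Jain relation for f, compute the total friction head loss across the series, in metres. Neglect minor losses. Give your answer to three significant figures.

Pipe 1: V = 0.9094 m/s, Re = 1.10×10^5, ε/D = 0.00156, f = 0.02396, h_1 = f(L/D)V²/2g = 11.82 m
Pipe 2: V = 0.4755 m/s, Re = 7.92×10^4, ε/D = 0.00564, f = 0.03288, h_2 = f(L/D)V²/2g = 1.564 m
Pipe 3: V = 1.609 m/s, Re = 1.46×10^5, ε/D = 7.08×10^-5, f = 0.01706, h_3 = f(L/D)V²/2g = 14.23 m
Series → Q common, losses add: H = Σh = 27.61 m

H ≈ 27.6 m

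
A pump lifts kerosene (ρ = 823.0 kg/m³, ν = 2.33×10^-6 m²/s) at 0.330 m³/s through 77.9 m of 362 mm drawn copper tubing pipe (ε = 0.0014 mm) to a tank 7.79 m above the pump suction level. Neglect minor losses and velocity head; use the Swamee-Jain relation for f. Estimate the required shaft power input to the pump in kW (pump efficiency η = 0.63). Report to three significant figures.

P_shaft ≈ 39.2 kW

V = 4Q/(πD²) = 3.206 m/s; Re = 4.98×10^5; ε/D = 3.87×10^-6; f = 0.01316
h_f = f(L/D)V²/2g = 1.484 m
Total head H = z + h_f = 7.79 + 1.484 = 9.274 m
P_hyd = ρgQH = 823.0·9.81·0.330·9.274 = 24.71 kW
P_shaft = P_hyd/η = 24.71/0.63 = 39.22 kW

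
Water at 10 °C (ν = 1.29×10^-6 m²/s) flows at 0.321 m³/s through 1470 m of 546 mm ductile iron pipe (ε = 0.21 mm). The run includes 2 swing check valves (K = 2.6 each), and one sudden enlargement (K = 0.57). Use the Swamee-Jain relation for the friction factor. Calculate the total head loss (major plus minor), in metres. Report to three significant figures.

H_L ≈ 4.90 m

V = 4Q/(πD²) = 1.371 m/s; V²/2g = 0.09580 m
Re = 5.80×10^5, ε/D = 3.85×10^-4 → f = 0.01687 (Swamee-Jain)
Major: h_f = f(L/D)·V²/2g = 0.01687·2692·0.09580 = 4.350 m
Minor: ΣK = 5.77; h_m = ΣK·V²/2g = 0.5528 m
Total H_L = 4.350 + 0.5528 = 4.903 m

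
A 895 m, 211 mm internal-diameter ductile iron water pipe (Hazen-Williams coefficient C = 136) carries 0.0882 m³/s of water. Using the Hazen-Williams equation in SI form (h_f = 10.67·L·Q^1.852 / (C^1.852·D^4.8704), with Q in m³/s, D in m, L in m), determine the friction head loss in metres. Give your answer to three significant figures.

h_f ≈ 23.3 m

h_f = 10.67·895·0.0882^1.852 / (136^1.852·0.211^4.8704) = 23.26 m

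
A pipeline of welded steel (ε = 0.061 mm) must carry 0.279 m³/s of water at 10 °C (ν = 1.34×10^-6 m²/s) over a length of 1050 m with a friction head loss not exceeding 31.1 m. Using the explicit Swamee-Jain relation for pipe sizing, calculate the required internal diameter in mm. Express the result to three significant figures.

D ≈ 321 mm

Swamee-Jain (Type III): D = 0.66·[ε^1.25·(LQ²/(gh_f))^4.75 + ν·Q^9.4·(L/(gh_f))^5.2]^0.04
LQ²/(gh_f) = 0.2679; L/(gh_f) = 3.442
Term 1 = ε^1.25·(…)^4.75 = 1.03×10^-8; Term 2 = ν·Q^9.4·(…)^5.2 = 5.09×10^-9
D = 0.66·(1.03×10^-8 + 5.09×10^-9)^0.04 = 0.3214 m = 321 mm
Check: V = 3.44 m/s, Re = 8.25×10^5, f = 0.01483, h_f = 29.2 m ≈ 31.1 m ✓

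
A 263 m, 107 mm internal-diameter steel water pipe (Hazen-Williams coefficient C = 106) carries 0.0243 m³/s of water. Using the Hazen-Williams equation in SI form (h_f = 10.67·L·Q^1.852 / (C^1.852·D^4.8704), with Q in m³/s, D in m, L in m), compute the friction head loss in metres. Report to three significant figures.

h_f = 10.67·263·0.0243^1.852 / (106^1.852·0.107^4.8704) = 27.21 m

h_f ≈ 27.2 m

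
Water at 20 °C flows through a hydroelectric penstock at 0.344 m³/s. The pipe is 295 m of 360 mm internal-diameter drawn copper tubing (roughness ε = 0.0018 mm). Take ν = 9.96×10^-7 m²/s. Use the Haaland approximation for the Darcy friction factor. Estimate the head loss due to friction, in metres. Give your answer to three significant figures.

V = 4Q/(πD²) = 4·0.344/(π·0.360²) = 3.380 m/s
Re = VD/ν = 3.380·0.360/9.96×10^-7 = 1.22×10^6 → turbulent
ε/D = 0.0018/360 = 5.00×10^-6
Haaland: f = 0.01130
h_f = f(L/D)V²/(2g) = 0.01130·(295/0.360)·3.380²/(2·9.81) = 5.393 m

h_f ≈ 5.39 m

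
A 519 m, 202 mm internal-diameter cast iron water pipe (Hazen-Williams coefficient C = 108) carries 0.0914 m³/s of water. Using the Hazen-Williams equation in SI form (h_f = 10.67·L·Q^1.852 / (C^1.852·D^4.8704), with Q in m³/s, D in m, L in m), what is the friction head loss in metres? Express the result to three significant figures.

h_f = 10.67·519·0.0914^1.852 / (108^1.852·0.202^4.8704) = 27.31 m

h_f ≈ 27.3 m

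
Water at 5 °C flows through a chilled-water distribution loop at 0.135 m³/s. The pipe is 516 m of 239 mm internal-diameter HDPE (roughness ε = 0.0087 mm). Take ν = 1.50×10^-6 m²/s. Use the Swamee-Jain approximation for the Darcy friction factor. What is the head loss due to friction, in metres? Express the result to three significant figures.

h_f ≈ 13.7 m

V = 4Q/(πD²) = 4·0.135/(π·0.239²) = 3.009 m/s
Re = VD/ν = 3.009·0.239/1.50×10^-6 = 4.79×10^5 → turbulent
ε/D = 0.0087/239 = 3.64×10^-5
Swamee-Jain: f = 0.01373
h_f = f(L/D)V²/(2g) = 0.01373·(516/0.239)·3.009²/(2·9.81) = 13.68 m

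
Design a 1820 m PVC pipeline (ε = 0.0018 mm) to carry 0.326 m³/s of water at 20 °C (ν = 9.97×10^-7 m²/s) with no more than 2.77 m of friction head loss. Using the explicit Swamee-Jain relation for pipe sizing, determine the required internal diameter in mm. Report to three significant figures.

Swamee-Jain (Type III): D = 0.66·[ε^1.25·(LQ²/(gh_f))^4.75 + ν·Q^9.4·(L/(gh_f))^5.2]^0.04
LQ²/(gh_f) = 7.118; L/(gh_f) = 66.98
Term 1 = ε^1.25·(…)^4.75 = 7.38×10^-4; Term 2 = ν·Q^9.4·(…)^5.2 = 0.0827
D = 0.66·(7.38×10^-4 + 0.0827)^0.04 = 0.5976 m = 598 mm
Check: V = 1.16 m/s, Re = 6.97×10^5, f = 0.01241, h_f = 2.60 m ≈ 2.77 m ✓

D ≈ 598 mm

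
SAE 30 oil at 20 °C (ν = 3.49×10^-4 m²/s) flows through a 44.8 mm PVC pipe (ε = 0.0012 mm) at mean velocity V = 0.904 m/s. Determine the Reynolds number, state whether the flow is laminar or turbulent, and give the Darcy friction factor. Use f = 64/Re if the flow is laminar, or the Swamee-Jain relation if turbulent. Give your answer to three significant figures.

Re = VD/ν = 0.9040·0.0448/3.49×10^-4 = 116
Re < 2300 → laminar → f = 64/Re = 0.5515

Re ≈ 116; laminar; f = 64/Re ≈ 0.552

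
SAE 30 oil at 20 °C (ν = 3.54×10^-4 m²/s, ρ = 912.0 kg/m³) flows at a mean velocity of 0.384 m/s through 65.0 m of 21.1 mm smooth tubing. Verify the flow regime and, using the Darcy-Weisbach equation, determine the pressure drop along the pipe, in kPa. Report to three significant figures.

Δp ≈ 579 kPa

Re = VD/ν = 0.384·0.02110/3.54×10^-4 = 22.9 → laminar (Re < 2300)
f = 64/Re = 2.796
h_f = f(L/D)V²/(2g) = 2.796·(65.0/0.02110)·0.384²/(2·9.81) = 64.74 m
Δp = ρg·h_f = 912.0·9.81·64.74 = 579.2 kPa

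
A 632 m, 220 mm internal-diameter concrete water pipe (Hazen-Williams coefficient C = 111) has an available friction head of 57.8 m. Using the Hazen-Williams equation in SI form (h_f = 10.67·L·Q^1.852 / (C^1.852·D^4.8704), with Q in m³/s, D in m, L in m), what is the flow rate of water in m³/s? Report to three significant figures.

Rearranging: Q = [h_f·C^1.852·D^4.8704 / (10.67·L)]^(1/1.852)
Q = [57.8·111^1.852·0.220^4.8704 / (10.67·632)]^0.540 = 0.1585 m³/s

Q ≈ 0.158 m³/s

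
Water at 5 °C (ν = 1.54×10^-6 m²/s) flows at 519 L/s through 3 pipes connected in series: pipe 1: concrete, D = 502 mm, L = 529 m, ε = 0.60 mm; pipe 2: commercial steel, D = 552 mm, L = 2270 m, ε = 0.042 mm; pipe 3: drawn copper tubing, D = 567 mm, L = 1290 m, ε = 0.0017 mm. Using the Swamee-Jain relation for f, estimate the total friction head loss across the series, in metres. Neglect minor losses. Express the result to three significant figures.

Pipe 1: V = 2.622 m/s, Re = 8.55×10^5, ε/D = 0.00120, f = 0.02092, h_1 = f(L/D)V²/2g = 7.727 m
Pipe 2: V = 2.169 m/s, Re = 7.77×10^5, ε/D = 7.61×10^-5, f = 0.01347, h_2 = f(L/D)V²/2g = 13.28 m
Pipe 3: V = 2.055 m/s, Re = 7.57×10^5, ε/D = 3.00×10^-6, f = 0.01223, h_3 = f(L/D)V²/2g = 5.994 m
Series → Q common, losses add: H = Σh = 27.00 m

H ≈ 27.0 m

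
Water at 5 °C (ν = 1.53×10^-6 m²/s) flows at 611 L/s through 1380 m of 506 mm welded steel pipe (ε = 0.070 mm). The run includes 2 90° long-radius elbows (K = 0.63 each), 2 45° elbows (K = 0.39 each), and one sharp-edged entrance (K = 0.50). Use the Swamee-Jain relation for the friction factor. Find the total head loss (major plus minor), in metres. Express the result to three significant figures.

H_L ≈ 19.2 m

V = 4Q/(πD²) = 3.038 m/s; V²/2g = 0.4705 m
Re = 1.00×10^6, ε/D = 1.38×10^-4 → f = 0.01403 (Swamee-Jain)
Major: h_f = f(L/D)·V²/2g = 0.01403·2727·0.4705 = 18.01 m
Minor: ΣK = 2.54; h_m = ΣK·V²/2g = 1.195 m
Total H_L = 18.01 + 1.195 = 19.20 m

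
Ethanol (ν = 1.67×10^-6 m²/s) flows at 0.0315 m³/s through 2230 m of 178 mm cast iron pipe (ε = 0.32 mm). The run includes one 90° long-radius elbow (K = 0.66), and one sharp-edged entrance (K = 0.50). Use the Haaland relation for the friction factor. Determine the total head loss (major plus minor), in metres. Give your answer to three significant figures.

V = 4Q/(πD²) = 1.266 m/s; V²/2g = 0.08167 m
Re = 1.35×10^5, ε/D = 0.00180 → f = 0.02404 (Haaland)
Major: h_f = f(L/D)·V²/2g = 0.02404·12528·0.08167 = 24.59 m
Minor: ΣK = 1.16; h_m = ΣK·V²/2g = 0.09474 m
Total H_L = 24.59 + 0.09474 = 24.69 m

H_L ≈ 24.7 m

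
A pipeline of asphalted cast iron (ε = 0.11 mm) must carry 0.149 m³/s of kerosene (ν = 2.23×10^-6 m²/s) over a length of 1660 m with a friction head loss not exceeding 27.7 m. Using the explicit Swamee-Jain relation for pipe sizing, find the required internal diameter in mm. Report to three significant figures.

Swamee-Jain (Type III): D = 0.66·[ε^1.25·(LQ²/(gh_f))^4.75 + ν·Q^9.4·(L/(gh_f))^5.2]^0.04
LQ²/(gh_f) = 0.1356; L/(gh_f) = 6.109
Term 1 = ε^1.25·(…)^4.75 = 8.52×10^-10; Term 2 = ν·Q^9.4·(…)^5.2 = 4.61×10^-10
D = 0.66·(8.52×10^-10 + 4.61×10^-10)^0.04 = 0.2912 m = 291 mm
Check: V = 2.24 m/s, Re = 2.92×10^5, f = 0.01762, h_f = 25.6 m ≈ 27.7 m ✓

D ≈ 291 mm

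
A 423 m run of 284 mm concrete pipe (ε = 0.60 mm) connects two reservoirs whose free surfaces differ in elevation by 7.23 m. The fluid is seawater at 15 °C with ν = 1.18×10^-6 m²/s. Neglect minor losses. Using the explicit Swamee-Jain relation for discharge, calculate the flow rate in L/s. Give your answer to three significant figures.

Swamee-Jain (Type II): Q = -0.965·√(gD⁵h_f/L)·ln[ε/(3.7D) + √(3.17ν²L/(gD³h_f))]
√(gD⁵h_f/L) = √(9.81·0.284⁵·7.23/423) = 0.01760
ε/(3.7D) = 5.71×10^-4; √(3.17ν²L/(gD³h_f)) = 3.39×10^-5
Q = -0.965·0.01760·ln(6.049×10^-4) = 0.1259 m³/s
Check: V = 1.99 m/s, Re = 4.78×10^5, f = 0.02425, h_f = 7.27 m ≈ 7.23 m ✓

Q ≈ 126 L/s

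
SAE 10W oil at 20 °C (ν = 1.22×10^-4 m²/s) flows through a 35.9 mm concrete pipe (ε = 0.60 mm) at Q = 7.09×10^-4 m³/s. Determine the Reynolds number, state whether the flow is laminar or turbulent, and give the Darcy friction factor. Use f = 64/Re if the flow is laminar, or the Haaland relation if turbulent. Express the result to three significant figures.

Re ≈ 206; laminar; f = 64/Re ≈ 0.311

V = 4Q/(πD²) = 0.7004 m/s
Re = VD/ν = 0.7004·0.0359/1.22×10^-4 = 206
Re < 2300 → laminar → f = 64/Re = 0.3105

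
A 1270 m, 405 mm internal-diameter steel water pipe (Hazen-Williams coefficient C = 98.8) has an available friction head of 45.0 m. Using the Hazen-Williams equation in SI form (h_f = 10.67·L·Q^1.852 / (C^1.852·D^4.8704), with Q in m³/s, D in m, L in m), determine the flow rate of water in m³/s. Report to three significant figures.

Q ≈ 0.421 m³/s

Rearranging: Q = [h_f·C^1.852·D^4.8704 / (10.67·L)]^(1/1.852)
Q = [45.0·98.8^1.852·0.405^4.8704 / (10.67·1270)]^0.540 = 0.4207 m³/s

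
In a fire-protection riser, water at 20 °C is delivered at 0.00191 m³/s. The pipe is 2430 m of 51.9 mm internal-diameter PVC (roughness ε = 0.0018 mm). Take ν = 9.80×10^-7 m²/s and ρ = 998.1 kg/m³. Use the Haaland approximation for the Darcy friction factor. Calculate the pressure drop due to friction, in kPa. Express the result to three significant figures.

Δp ≈ 400 kPa

V = 4Q/(πD²) = 4·0.00191/(π·0.0519²) = 0.9028 m/s
Re = VD/ν = 0.9028·0.0519/9.80×10^-7 = 4.78×10^4 → turbulent
ε/D = 0.0018/51.9 = 3.47×10^-5
Haaland: f = 0.02101
h_f = f(L/D)V²/(2g) = 0.02101·(2430/0.0519)·0.9028²/(2·9.81) = 40.87 m
Δp = ρg·h_f = 998.1·9.81·40.87 = 400.1 kPa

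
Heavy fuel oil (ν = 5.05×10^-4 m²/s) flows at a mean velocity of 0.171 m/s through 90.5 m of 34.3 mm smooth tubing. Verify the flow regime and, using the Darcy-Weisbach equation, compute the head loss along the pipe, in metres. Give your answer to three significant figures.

h_f ≈ 21.7 m

Re = VD/ν = 0.171·0.03430/5.05×10^-4 = 11.6 → laminar (Re < 2300)
f = 64/Re = 5.510
h_f = f(L/D)V²/(2g) = 5.510·(90.5/0.03430)·0.171²/(2·9.81) = 21.67 m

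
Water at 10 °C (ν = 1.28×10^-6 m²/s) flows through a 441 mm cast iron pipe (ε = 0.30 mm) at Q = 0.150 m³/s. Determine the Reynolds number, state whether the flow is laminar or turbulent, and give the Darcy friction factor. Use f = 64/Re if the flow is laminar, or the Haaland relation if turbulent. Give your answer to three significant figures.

Re ≈ 3.38×10^5; turbulent; f ≈ 0.0189

V = 4Q/(πD²) = 0.9820 m/s
Re = VD/ν = 0.9820·0.441/1.28×10^-6 = 3.38×10^5
Re > 4000 → turbulent; ε/D = 6.80×10^-4
Haaland: f = 0.01894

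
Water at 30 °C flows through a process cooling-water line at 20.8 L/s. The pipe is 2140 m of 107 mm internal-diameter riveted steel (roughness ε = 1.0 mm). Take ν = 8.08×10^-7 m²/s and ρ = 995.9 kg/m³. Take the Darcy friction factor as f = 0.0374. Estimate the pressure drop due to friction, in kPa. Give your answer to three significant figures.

V = 4Q/(πD²) = 4·0.0208/(π·0.107²) = 2.313 m/s
h_f = f(L/D)V²/(2g) = 0.03740·(2140/0.107)·2.313²/(2·9.81) = 204.0 m
Δp = ρg·h_f = 995.9·9.81·204.0 = 1993 kPa

Δp ≈ 1990 kPa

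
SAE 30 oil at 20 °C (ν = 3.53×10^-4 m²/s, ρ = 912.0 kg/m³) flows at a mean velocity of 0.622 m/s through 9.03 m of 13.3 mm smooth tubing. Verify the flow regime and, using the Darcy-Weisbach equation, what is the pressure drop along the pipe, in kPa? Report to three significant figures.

Δp ≈ 327 kPa

Re = VD/ν = 0.622·0.01330/3.53×10^-4 = 23.4 → laminar (Re < 2300)
f = 64/Re = 2.731
h_f = f(L/D)V²/(2g) = 2.731·(9.03/0.01330)·0.622²/(2·9.81) = 36.56 m
Δp = ρg·h_f = 912.0·9.81·36.56 = 327.1 kPa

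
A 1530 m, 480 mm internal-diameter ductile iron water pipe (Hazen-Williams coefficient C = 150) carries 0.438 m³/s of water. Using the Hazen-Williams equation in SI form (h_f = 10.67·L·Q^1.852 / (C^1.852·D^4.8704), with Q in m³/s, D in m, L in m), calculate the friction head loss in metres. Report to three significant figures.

h_f = 10.67·1530·0.438^1.852 / (150^1.852·0.480^4.8704) = 11.78 m

h_f ≈ 11.8 m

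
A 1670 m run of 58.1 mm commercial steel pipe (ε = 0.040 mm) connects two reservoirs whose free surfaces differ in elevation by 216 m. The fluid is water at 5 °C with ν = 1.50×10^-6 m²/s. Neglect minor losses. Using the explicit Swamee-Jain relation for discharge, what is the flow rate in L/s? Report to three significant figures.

Swamee-Jain (Type II): Q = -0.965·√(gD⁵h_f/L)·ln[ε/(3.7D) + √(3.17ν²L/(gD³h_f))]
√(gD⁵h_f/L) = √(9.81·0.0581⁵·216/1670) = 9.165×10^-4
ε/(3.7D) = 1.86×10^-4; √(3.17ν²L/(gD³h_f)) = 1.69×10^-4
Q = -0.965·9.165×10^-4·ln(3.554×10^-4) = 0.007025 m³/s
Check: V = 2.65 m/s, Re = 1.03×10^5, f = 0.02113, h_f = 217 m ≈ 216 m ✓

Q ≈ 7.02 L/s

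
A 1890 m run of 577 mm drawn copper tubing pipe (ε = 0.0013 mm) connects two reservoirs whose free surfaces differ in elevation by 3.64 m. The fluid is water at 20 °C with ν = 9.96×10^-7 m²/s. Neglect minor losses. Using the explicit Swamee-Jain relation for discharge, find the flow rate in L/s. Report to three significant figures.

Q ≈ 349 L/s

Swamee-Jain (Type II): Q = -0.965·√(gD⁵h_f/L)·ln[ε/(3.7D) + √(3.17ν²L/(gD³h_f))]
√(gD⁵h_f/L) = √(9.81·0.577⁵·3.64/1890) = 0.03476
ε/(3.7D) = 6.09×10^-7; √(3.17ν²L/(gD³h_f)) = 2.94×10^-5
Q = -0.965·0.03476·ln(3.004×10^-5) = 0.3493 m³/s
Check: V = 1.34 m/s, Re = 7.74×10^5, f = 0.01217, h_f = 3.63 m ≈ 3.64 m ✓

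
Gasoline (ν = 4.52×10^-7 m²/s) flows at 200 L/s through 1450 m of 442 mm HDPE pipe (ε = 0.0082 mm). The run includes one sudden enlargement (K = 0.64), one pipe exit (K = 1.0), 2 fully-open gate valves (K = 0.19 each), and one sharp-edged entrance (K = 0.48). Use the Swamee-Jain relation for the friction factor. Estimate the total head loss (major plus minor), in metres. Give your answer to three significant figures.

V = 4Q/(πD²) = 1.303 m/s; V²/2g = 0.08659 m
Re = 1.27×10^6, ε/D = 1.86×10^-5 → f = 0.01166 (Swamee-Jain)
Major: h_f = f(L/D)·V²/2g = 0.01166·3281·0.08659 = 3.311 m
Minor: ΣK = 2.50; h_m = ΣK·V²/2g = 0.2165 m
Total H_L = 3.311 + 0.2165 = 3.528 m

H_L ≈ 3.53 m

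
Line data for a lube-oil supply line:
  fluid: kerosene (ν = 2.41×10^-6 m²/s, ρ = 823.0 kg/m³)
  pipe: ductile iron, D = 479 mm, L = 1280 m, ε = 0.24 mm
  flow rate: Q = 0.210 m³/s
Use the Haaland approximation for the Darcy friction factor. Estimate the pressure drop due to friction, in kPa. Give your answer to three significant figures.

V = 4Q/(πD²) = 4·0.210/(π·0.479²) = 1.165 m/s
Re = VD/ν = 1.165·0.479/2.41×10^-6 = 2.32×10^5 → turbulent
ε/D = 0.24/479 = 5.01×10^-4
Haaland: f = 0.01842
h_f = f(L/D)V²/(2g) = 0.01842·(1280/0.479)·1.165²/(2·9.81) = 3.407 m
Δp = ρg·h_f = 823.0·9.81·3.407 = 27.51 kPa

Δp ≈ 27.5 kPa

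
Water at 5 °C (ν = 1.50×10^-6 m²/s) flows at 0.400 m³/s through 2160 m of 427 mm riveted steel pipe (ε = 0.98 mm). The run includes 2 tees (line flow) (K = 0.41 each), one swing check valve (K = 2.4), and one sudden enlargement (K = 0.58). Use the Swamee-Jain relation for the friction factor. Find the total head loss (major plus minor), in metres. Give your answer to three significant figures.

V = 4Q/(πD²) = 2.793 m/s; V²/2g = 0.3977 m
Re = 7.95×10^5, ε/D = 0.00230 → f = 0.02460 (Swamee-Jain)
Major: h_f = f(L/D)·V²/2g = 0.02460·5059·0.3977 = 49.48 m
Minor: ΣK = 3.80; h_m = ΣK·V²/2g = 1.511 m
Total H_L = 49.48 + 1.511 = 50.99 m

H_L ≈ 51.0 m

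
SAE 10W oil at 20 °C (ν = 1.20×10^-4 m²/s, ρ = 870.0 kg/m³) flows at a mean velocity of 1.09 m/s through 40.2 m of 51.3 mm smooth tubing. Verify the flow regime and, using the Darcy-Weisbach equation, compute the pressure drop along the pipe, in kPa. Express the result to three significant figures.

Re = VD/ν = 1.09·0.05130/1.20×10^-4 = 466 → laminar (Re < 2300)
f = 64/Re = 0.1373
h_f = f(L/D)V²/(2g) = 0.1373·(40.2/0.05130)·1.09²/(2·9.81) = 6.517 m
Δp = ρg·h_f = 870.0·9.81·6.517 = 55.62 kPa

Δp ≈ 55.6 kPa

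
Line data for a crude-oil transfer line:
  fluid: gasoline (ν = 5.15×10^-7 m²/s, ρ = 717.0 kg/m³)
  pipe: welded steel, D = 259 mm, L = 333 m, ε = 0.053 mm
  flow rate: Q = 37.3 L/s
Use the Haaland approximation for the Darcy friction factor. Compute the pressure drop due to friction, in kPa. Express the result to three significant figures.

V = 4Q/(πD²) = 4·0.0373/(π·0.259²) = 0.7080 m/s
Re = VD/ν = 0.7080·0.259/5.15×10^-7 = 3.56×10^5 → turbulent
ε/D = 0.053/259 = 2.05×10^-4
Haaland: f = 0.01581
h_f = f(L/D)V²/(2g) = 0.01581·(333/0.259)·0.7080²/(2·9.81) = 0.5194 m
Δp = ρg·h_f = 717.0·9.81·0.5194 = 3.653 kPa

Δp ≈ 3.65 kPa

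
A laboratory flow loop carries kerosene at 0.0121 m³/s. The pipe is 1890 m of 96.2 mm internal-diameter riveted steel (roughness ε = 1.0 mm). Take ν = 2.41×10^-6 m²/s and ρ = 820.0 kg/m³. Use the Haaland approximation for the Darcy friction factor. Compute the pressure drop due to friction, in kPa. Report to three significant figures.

Δp ≈ 877 kPa

V = 4Q/(πD²) = 4·0.0121/(π·0.0962²) = 1.665 m/s
Re = VD/ν = 1.665·0.0962/2.41×10^-6 = 6.65×10^4 → turbulent
ε/D = 1.0/96.2 = 0.0104
Haaland: f = 0.03930
h_f = f(L/D)V²/(2g) = 0.03930·(1890/0.0962)·1.665²/(2·9.81) = 109.1 m
Δp = ρg·h_f = 820.0·9.81·109.1 = 877.3 kPa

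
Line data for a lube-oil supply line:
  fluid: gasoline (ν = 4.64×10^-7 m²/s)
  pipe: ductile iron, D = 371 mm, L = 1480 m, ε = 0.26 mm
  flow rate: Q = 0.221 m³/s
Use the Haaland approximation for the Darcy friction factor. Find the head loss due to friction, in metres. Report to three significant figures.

V = 4Q/(πD²) = 4·0.221/(π·0.371²) = 2.044 m/s
Re = VD/ν = 2.044·0.371/4.64×10^-7 = 1.63×10^6 → turbulent
ε/D = 0.26/371 = 7.01×10^-4
Haaland: f = 0.01829
h_f = f(L/D)V²/(2g) = 0.01829·(1480/0.371)·2.044²/(2·9.81) = 15.54 m

h_f ≈ 15.5 m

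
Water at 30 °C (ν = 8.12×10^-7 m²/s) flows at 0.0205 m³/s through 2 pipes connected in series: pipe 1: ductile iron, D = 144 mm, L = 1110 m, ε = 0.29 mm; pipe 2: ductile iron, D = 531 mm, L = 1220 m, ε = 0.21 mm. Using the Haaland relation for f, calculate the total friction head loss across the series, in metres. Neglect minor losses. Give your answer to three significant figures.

Pipe 1: V = 1.259 m/s, Re = 2.23×10^5, ε/D = 0.00201, f = 0.02421, h_1 = f(L/D)V²/2g = 15.07 m
Pipe 2: V = 0.09257 m/s, Re = 6.05×10^4, ε/D = 3.95×10^-4, f = 0.02121, h_2 = f(L/D)V²/2g = 0.02128 m
Series → Q common, losses add: H = Σh = 15.09 m

H ≈ 15.1 m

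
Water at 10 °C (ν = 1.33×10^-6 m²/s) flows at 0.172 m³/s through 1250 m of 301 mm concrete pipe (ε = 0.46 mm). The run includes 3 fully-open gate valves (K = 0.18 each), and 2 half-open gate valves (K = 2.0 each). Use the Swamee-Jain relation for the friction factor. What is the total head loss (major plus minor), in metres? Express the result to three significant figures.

V = 4Q/(πD²) = 2.417 m/s; V²/2g = 0.2978 m
Re = 5.47×10^5, ε/D = 0.00153 → f = 0.02235 (Swamee-Jain)
Major: h_f = f(L/D)·V²/2g = 0.02235·4153·0.2978 = 27.64 m
Minor: ΣK = 4.54; h_m = ΣK·V²/2g = 1.352 m
Total H_L = 27.64 + 1.352 = 28.99 m

H_L ≈ 29.0 m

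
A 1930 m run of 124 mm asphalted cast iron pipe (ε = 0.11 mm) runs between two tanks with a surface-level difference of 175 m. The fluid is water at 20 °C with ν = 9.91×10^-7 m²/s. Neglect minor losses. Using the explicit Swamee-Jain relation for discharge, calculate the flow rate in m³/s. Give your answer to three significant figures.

Q ≈ 0.0403 m³/s

Swamee-Jain (Type II): Q = -0.965·√(gD⁵h_f/L)·ln[ε/(3.7D) + √(3.17ν²L/(gD³h_f))]
√(gD⁵h_f/L) = √(9.81·0.124⁵·175/1930) = 0.005107
ε/(3.7D) = 2.40×10^-4; √(3.17ν²L/(gD³h_f)) = 4.28×10^-5
Q = -0.965·0.005107·ln(2.826×10^-4) = 0.04027 m³/s
Check: V = 3.33 m/s, Re = 4.17×10^5, f = 0.01998, h_f = 176 m ≈ 175 m ✓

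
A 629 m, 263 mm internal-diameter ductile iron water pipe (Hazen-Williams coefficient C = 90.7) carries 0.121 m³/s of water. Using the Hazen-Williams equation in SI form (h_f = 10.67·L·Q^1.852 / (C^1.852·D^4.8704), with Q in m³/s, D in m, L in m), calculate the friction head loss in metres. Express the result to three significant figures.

h_f ≈ 21.3 m

h_f = 10.67·629·0.121^1.852 / (90.7^1.852·0.263^4.8704) = 21.27 m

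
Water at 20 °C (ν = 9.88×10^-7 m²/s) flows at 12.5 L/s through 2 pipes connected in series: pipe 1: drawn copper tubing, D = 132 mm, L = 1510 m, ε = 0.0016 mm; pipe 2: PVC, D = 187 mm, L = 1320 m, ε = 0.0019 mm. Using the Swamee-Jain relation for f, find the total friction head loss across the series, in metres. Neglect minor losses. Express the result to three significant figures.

H ≈ 9.76 m

Pipe 1: V = 0.9134 m/s, Re = 1.22×10^5, ε/D = 1.21×10^-5, f = 0.01723, h_1 = f(L/D)V²/2g = 8.379 m
Pipe 2: V = 0.4551 m/s, Re = 8.61×10^4, ε/D = 1.02×10^-5, f = 0.01849, h_2 = f(L/D)V²/2g = 1.378 m
Series → Q common, losses add: H = Σh = 9.757 m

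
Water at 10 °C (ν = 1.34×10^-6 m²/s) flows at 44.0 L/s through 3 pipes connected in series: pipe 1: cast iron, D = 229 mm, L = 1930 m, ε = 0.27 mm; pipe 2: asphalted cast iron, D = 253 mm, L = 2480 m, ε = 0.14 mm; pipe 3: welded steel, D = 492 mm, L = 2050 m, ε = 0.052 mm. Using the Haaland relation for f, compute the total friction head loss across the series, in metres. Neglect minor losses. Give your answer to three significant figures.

H ≈ 18.2 m

Pipe 1: V = 1.068 m/s, Re = 1.83×10^5, ε/D = 0.00118, f = 0.02170, h_1 = f(L/D)V²/2g = 10.64 m
Pipe 2: V = 0.8752 m/s, Re = 1.65×10^5, ε/D = 5.53×10^-4, f = 0.01923, h_2 = f(L/D)V²/2g = 7.359 m
Pipe 3: V = 0.2314 m/s, Re = 8.50×10^4, ε/D = 1.06×10^-4, f = 0.01887, h_3 = f(L/D)V²/2g = 0.2146 m
Series → Q common, losses add: H = Σh = 18.21 m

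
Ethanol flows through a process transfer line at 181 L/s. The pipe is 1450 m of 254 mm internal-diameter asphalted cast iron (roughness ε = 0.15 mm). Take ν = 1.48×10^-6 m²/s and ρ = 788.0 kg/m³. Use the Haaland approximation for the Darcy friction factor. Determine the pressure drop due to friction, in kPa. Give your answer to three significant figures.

Δp ≈ 517 kPa

V = 4Q/(πD²) = 4·0.181/(π·0.254²) = 3.572 m/s
Re = VD/ν = 3.572·0.254/1.48×10^-6 = 6.13×10^5 → turbulent
ε/D = 0.15/254 = 5.91×10^-4
Haaland: f = 0.01800
h_f = f(L/D)V²/(2g) = 0.01800·(1450/0.254)·3.572²/(2·9.81) = 66.82 m
Δp = ρg·h_f = 788.0·9.81·66.82 = 516.5 kPa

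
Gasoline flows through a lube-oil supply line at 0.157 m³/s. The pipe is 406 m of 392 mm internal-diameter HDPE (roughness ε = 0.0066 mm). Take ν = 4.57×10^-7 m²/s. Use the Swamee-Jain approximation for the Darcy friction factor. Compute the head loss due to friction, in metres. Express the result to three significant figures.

V = 4Q/(πD²) = 4·0.157/(π·0.392²) = 1.301 m/s
Re = VD/ν = 1.301·0.392/4.57×10^-7 = 1.12×10^6 → turbulent
ε/D = 0.0066/392 = 1.68×10^-5
Swamee-Jain: f = 0.01183
h_f = f(L/D)V²/(2g) = 0.01183·(406/0.392)·1.301²/(2·9.81) = 1.057 m

h_f ≈ 1.06 m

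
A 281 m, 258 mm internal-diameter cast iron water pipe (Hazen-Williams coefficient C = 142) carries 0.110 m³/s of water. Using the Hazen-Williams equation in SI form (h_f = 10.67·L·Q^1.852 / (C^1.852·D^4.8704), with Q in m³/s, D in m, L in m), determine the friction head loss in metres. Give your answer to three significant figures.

h_f ≈ 3.81 m

h_f = 10.67·281·0.110^1.852 / (142^1.852·0.258^4.8704) = 3.812 m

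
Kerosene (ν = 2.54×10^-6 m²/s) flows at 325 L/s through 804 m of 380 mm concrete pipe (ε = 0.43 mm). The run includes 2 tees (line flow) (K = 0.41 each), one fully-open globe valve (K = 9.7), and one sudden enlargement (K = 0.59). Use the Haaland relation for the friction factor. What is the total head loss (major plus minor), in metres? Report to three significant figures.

V = 4Q/(πD²) = 2.866 m/s; V²/2g = 0.4186 m
Re = 4.29×10^5, ε/D = 0.00113 → f = 0.02084 (Haaland)
Major: h_f = f(L/D)·V²/2g = 0.02084·2116·0.4186 = 18.45 m
Minor: ΣK = 11.1; h_m = ΣK·V²/2g = 4.650 m
Total H_L = 18.45 + 4.650 = 23.10 m

H_L ≈ 23.1 m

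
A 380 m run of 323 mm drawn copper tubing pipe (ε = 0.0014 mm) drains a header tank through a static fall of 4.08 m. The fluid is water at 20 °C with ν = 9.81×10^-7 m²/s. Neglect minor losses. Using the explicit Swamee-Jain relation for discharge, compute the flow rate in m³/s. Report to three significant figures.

Swamee-Jain (Type II): Q = -0.965·√(gD⁵h_f/L)·ln[ε/(3.7D) + √(3.17ν²L/(gD³h_f))]
√(gD⁵h_f/L) = √(9.81·0.323⁵·4.08/380) = 0.01924
ε/(3.7D) = 1.17×10^-6; √(3.17ν²L/(gD³h_f)) = 2.93×10^-5
Q = -0.965·0.01924·ln(3.049×10^-5) = 0.1931 m³/s
Check: V = 2.36 m/s, Re = 7.76×10^5, f = 0.01221, h_f = 4.07 m ≈ 4.08 m ✓

Q ≈ 0.193 m³/s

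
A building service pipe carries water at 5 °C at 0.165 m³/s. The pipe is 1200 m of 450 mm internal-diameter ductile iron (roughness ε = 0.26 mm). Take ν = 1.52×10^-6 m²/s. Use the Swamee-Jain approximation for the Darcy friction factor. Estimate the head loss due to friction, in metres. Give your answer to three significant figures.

h_f ≈ 2.74 m

V = 4Q/(πD²) = 4·0.165/(π·0.450²) = 1.037 m/s
Re = VD/ν = 1.037·0.450/1.52×10^-6 = 3.07×10^5 → turbulent
ε/D = 0.26/450 = 5.78×10^-4
Swamee-Jain: f = 0.01873
h_f = f(L/D)V²/(2g) = 0.01873·(1200/0.450)·1.037²/(2·9.81) = 2.740 m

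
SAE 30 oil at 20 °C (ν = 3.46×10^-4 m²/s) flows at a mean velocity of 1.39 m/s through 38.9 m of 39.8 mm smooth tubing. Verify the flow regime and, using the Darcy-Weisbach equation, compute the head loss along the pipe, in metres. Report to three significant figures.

Re = VD/ν = 1.39·0.03980/3.46×10^-4 = 160 → laminar (Re < 2300)
f = 64/Re = 0.4003
h_f = f(L/D)V²/(2g) = 0.4003·(38.9/0.03980)·1.39²/(2·9.81) = 38.53 m

h_f ≈ 38.5 m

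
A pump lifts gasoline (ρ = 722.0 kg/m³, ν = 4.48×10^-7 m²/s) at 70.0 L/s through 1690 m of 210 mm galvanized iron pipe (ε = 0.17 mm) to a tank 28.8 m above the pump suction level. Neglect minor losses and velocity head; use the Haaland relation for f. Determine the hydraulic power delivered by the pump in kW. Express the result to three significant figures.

V = 4Q/(πD²) = 2.021 m/s; Re = 9.47×10^5; ε/D = 8.10×10^-4; f = 0.01903
h_f = f(L/D)V²/2g = 31.88 m
Total head H = z + h_f = 28.8 + 31.88 = 60.68 m
P_hyd = ρgQH = 722.0·9.81·0.0700·60.68 = 30.08 kW

P_hyd ≈ 30.1 kW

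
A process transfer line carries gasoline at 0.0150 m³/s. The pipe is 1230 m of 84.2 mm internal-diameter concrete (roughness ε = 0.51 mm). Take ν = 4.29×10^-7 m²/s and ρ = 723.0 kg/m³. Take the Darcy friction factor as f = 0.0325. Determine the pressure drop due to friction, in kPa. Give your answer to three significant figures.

Δp ≈ 1250 kPa

V = 4Q/(πD²) = 4·0.0150/(π·0.0842²) = 2.694 m/s
h_f = f(L/D)V²/(2g) = 0.03250·(1230/0.0842)·2.694²/(2·9.81) = 175.6 m
Δp = ρg·h_f = 723.0·9.81·175.6 = 1245 kPa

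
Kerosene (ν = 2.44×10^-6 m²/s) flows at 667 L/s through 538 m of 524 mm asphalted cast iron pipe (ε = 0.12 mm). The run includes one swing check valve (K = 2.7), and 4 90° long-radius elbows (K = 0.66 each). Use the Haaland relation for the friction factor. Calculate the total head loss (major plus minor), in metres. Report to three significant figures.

H_L ≈ 10.2 m

V = 4Q/(πD²) = 3.093 m/s; V²/2g = 0.4876 m
Re = 6.64×10^5, ε/D = 2.29×10^-4 → f = 0.01525 (Haaland)
Major: h_f = f(L/D)·V²/2g = 0.01525·1027·0.4876 = 7.634 m
Minor: ΣK = 5.34; h_m = ΣK·V²/2g = 2.604 m
Total H_L = 7.634 + 2.604 = 10.24 m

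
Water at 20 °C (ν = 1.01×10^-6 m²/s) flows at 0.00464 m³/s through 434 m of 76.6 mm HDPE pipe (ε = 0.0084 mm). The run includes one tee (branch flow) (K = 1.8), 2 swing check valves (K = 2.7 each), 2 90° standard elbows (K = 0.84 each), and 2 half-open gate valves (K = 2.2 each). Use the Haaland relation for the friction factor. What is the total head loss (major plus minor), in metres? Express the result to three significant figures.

V = 4Q/(πD²) = 1.007 m/s; V²/2g = 0.05167 m
Re = 7.64×10^4, ε/D = 1.10×10^-4 → f = 0.01928 (Haaland)
Major: h_f = f(L/D)·V²/2g = 0.01928·5666·0.05167 = 5.644 m
Minor: ΣK = 13.3; h_m = ΣK·V²/2g = 0.6862 m
Total H_L = 5.644 + 0.6862 = 6.331 m

H_L ≈ 6.33 m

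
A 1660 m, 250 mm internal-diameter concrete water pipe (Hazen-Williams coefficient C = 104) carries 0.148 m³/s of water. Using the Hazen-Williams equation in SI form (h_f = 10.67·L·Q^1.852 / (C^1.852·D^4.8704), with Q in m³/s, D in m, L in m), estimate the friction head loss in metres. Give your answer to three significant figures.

h_f = 10.67·1660·0.148^1.852 / (104^1.852·0.250^4.8704) = 80.97 m

h_f ≈ 81.0 m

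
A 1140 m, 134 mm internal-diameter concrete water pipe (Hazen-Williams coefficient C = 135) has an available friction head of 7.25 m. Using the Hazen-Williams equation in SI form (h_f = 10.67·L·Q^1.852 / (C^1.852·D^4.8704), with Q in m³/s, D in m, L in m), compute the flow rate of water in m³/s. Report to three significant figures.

Q ≈ 0.0124 m³/s

Rearranging: Q = [h_f·C^1.852·D^4.8704 / (10.67·L)]^(1/1.852)
Q = [7.25·135^1.852·0.134^4.8704 / (10.67·1140)]^0.540 = 0.01240 m³/s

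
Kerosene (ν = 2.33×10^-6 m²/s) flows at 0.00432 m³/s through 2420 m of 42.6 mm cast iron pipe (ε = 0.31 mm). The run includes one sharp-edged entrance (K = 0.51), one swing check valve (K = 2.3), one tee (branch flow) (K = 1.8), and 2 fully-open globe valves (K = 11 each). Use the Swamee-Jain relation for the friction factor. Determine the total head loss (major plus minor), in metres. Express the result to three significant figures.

V = 4Q/(πD²) = 3.031 m/s; V²/2g = 0.4682 m
Re = 5.54×10^4, ε/D = 0.00728 → f = 0.03579 (Swamee-Jain)
Major: h_f = f(L/D)·V²/2g = 0.03579·56808·0.4682 = 952.0 m
Minor: ΣK = 26.6; h_m = ΣK·V²/2g = 12.46 m
Total H_L = 952.0 + 12.46 = 964.4 m

H_L ≈ 964 m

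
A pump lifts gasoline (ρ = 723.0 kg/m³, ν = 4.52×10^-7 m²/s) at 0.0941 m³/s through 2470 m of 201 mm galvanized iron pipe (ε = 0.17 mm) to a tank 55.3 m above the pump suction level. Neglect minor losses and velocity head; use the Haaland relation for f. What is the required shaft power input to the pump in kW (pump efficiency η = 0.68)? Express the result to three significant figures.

V = 4Q/(πD²) = 2.966 m/s; Re = 1.32×10^6; ε/D = 8.46×10^-4; f = 0.01913
h_f = f(L/D)V²/2g = 105.4 m
Total head H = z + h_f = 55.3 + 105.4 = 160.7 m
P_hyd = ρgQH = 723.0·9.81·0.0941·160.7 = 107.2 kW
P_shaft = P_hyd/η = 107.2/0.68 = 157.7 kW

P_shaft ≈ 158 kW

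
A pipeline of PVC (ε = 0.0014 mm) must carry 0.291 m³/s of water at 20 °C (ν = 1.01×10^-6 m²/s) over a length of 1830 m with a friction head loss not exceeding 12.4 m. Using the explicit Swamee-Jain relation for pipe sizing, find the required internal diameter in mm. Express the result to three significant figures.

D ≈ 420 mm

Swamee-Jain (Type III): D = 0.66·[ε^1.25·(LQ²/(gh_f))^4.75 + ν·Q^9.4·(L/(gh_f))^5.2]^0.04
LQ²/(gh_f) = 1.274; L/(gh_f) = 15.04
Term 1 = ε^1.25·(…)^4.75 = 1.52×10^-7; Term 2 = ν·Q^9.4·(…)^5.2 = 1.22×10^-5
D = 0.66·(1.52×10^-7 + 1.22×10^-5)^0.04 = 0.4200 m = 420 mm
Check: V = 2.10 m/s, Re = 8.73×10^5, f = 0.01195, h_f = 11.7 m ≈ 12.4 m ✓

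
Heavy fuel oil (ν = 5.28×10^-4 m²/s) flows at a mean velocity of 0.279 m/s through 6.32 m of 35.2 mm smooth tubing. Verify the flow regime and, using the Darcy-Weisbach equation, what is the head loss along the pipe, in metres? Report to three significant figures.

Re = VD/ν = 0.279·0.03520/5.28×10^-4 = 18.6 → laminar (Re < 2300)
f = 64/Re = 3.441
h_f = f(L/D)V²/(2g) = 3.441·(6.32/0.03520)·0.279²/(2·9.81) = 2.451 m

h_f ≈ 2.45 m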